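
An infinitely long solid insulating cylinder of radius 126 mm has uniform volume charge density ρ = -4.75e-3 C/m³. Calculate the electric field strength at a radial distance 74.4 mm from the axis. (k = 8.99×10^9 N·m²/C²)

E = 2.00e7 N/C

Choose a coaxial cylinder of radius r = 74.4 mm (arbitrary length L) as the Gaussian surface (r < R).
Enclosed charge per unit length: λ_enc = ρ·πr² = (-4.75×10^-3)π(0.0744)² = -8.26×10^-5 C/m.
By Gauss's law (flux through the curved wall only), E·2πrL = λ_enc L/ε₀.
E = 2k|λ_enc|/r = 2(8.99×10^9)(8.26×10^-5)/(0.0744) = 2.00×10^7 N/C.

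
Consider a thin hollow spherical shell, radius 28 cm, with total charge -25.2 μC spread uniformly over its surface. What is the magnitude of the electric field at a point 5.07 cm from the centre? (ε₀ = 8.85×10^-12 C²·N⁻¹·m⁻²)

E = 0

Take a concentric spherical Gaussian surface of radius r = 5.07 cm (inside the shell, r < 28 cm).
No charge lies within this surface, so Q_enc = 0 and Gauss's law gives E·4πr² = 0 ⇒ E = 0.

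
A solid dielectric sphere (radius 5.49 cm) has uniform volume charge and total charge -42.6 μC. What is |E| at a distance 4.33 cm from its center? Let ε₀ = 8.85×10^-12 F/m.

By spherical symmetry E is radial; choose a Gaussian sphere of radius r = 4.33 cm (r < R).
Only the charge within r is enclosed: Q_enc = Q·(r/R)³ = (-42.6 μC)·(4.33 cm/5.49 cm)³ = -2.09e-5 C.
Gauss's law: E·4πr² = Q_enc/ε₀.
E = |Q_enc|/(4πε₀r²) = (2.09×10^-5)/(4π·8.85×10^-12·(0.0433)²) = 1.00×10^8 N/C.

1.00e8 V/m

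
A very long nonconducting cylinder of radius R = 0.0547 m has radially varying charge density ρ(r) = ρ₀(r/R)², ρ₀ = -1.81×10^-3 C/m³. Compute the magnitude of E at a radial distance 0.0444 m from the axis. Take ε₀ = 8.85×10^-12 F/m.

|E| ≈ 1.50×10^6 V/m

Choose a coaxial cylinder of radius r = 0.0444 m (arbitrary length L) as the Gaussian surface (r < R).
λ_enc = ∫₀^r ρ(r')·2πr' dr' = (2πρ₀/R²)·r^4/4 = -3.693×10^-6 C/m.
By Gauss's law (flux through the curved wall only), E·2πrL = λ_enc L/ε₀.
E = |λ_enc|/(2πε₀r) = (3.693e-6)/(2π·8.85×10^-12·0.0444) = 1.50e6 N/C.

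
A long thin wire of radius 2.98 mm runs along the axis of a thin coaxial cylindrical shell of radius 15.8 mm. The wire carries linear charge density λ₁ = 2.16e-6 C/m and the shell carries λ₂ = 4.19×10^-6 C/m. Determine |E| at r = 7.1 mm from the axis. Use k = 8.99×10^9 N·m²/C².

By cylindrical symmetry E is radial; use a coaxial Gaussian cylinder of radius 7.1 mm and length L (between the conductors, 2.98 mm < r < 15.8 mm).
Only the inner wire is enclosed; the outer shell contributes nothing inside itself. λ_enc = λ₁ = 2.16e-6 C/m.
Since E is radial and uniform over the curved surface, Φ = E·2πrL = Q_enc/ε₀ = λ_enc L/ε₀.
E = 2k|λ_enc|/r = 2(8.99×10^9)(2.16×10^-6)/(0.0071) = 5.47e6 N/C.

E = 5.47×10^6 N/C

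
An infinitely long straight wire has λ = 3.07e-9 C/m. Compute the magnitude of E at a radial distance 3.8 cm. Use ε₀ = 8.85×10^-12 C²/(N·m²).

|E| = 1.45×10^3 V/m

By cylindrical symmetry E is radial; use a coaxial Gaussian cylinder of radius 3.8 cm and length L.
Q_enc = λL, so λ_enc = 3.07×10^-9 C/m.
Since E is radial and uniform over the curved surface, Φ = E·2πrL = Q_enc/ε₀ = λ_enc L/ε₀.
E = |λ_enc|/(2πε₀r) = (3.07×10^-9)/(2π·8.85×10^-12·0.038) = 1.45e3 N/C.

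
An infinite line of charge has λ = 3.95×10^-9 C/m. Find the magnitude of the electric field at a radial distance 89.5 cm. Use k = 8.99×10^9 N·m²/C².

E = 79.4 N/C

By cylindrical symmetry E is radial; use a coaxial Gaussian cylinder of radius 89.5 cm and length L.
Q_enc = λL, so λ_enc = 3.95×10^-9 C/m.
Since E is radial and uniform over the curved surface, Φ = E·2πrL = Q_enc/ε₀ = λ_enc L/ε₀.
E = 2k|λ_enc|/r = 2(8.99×10^9)(3.95×10^-9)/(0.895) = 79.4 N/C.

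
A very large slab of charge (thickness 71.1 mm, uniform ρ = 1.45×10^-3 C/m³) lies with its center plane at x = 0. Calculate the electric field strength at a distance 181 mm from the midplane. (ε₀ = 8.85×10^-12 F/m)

The point |x| = 181 mm lies outside the slab (half-thickness 0.03555 m). A symmetric pillbox spanning the full slab encloses Q_enc = ρ·d·A.
Flux = 2EA ⇒ E = |ρ|d/(2ε₀), independent of distance outside.
E = (1.45×10^-3)(0.0711)/(2·8.85×10^-12) = 5.82e6 N/C.

|E| = 5.82×10^6 N/C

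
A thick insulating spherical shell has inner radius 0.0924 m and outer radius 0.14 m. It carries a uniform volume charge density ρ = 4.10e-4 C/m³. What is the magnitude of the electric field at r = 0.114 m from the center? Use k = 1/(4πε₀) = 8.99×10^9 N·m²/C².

|E| ≈ 8.23e5 N/C

Take a concentric spherical Gaussian surface of radius r = 0.114 m (within the shell material, 0.0924 m < r < 0.14 m).
Enclosed charge is the volume from a to r: Q_enc = (4π/3)ρ(r³ − a³) = 1.19×10^-6 C.
By Gauss's law, ∮E·dA = E·4πr² = Q_enc/ε₀.
E = k|Q_enc|/r² = (8.99×10^9)(1.19e-6)/(0.114)² = 8.23×10^5 N/C.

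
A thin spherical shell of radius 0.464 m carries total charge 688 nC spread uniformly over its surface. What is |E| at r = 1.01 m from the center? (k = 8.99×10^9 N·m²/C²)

E = 6.06×10^3 N/C

Symmetry ⇒ E = E(r) r̂. Gaussian sphere of radius r = 1.01 m (r > 0.464 m).
The entire shell is enclosed: Q_enc = 6.88×10^-7 C.
Gauss's law: E·4πr² = Q_enc/ε₀.
E = k|Q_enc|/r² = (8.99×10^9)(6.88×10^-7)/(1.01)² = 6.06e3 N/C.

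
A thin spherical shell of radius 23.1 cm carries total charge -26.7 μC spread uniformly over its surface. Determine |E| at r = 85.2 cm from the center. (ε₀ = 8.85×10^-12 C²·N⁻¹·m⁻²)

|E| ≈ 3.31×10^5 N/C

Take a concentric spherical Gaussian surface of radius r = 85.2 cm (r > 23.1 cm).
The entire shell is enclosed: Q_enc = -2.67×10^-5 C.
By Gauss's law, ∮E·dA = E·4πr² = Q_enc/ε₀.
E = |Q_enc|/(4πε₀r²) = (2.67×10^-5)/(4π·8.85×10^-12·(0.852)²) = 3.31×10^5 N/C.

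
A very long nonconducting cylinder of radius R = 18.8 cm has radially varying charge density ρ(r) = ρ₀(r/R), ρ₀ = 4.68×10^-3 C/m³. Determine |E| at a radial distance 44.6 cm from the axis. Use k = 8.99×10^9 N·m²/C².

Coaxial Gaussian cylinder, radius r = 44.6 cm, length L (r > R, full charge per length enclosed).
λ_enc = 2π ∫₀^R ρ₀(r'/R)^1 r' dr' = 2πρ₀R²/3 = 3.464×10^-4 C/m.
Applying ∮E·dA = Q_enc/ε₀ with the end caps contributing no flux:
E = 2k|λ_enc|/r = 2(8.99×10^9)(3.464e-4)/(0.446) = 1.40e7 N/C.

|E| = 1.40×10^7 N/C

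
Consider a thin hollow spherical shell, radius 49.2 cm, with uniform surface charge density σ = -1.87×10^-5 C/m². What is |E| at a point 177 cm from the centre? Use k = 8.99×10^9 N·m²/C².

|E| ≈ 1.63e5 N/C

Take a concentric spherical Gaussian surface of radius r = 177 cm (r > 49.2 cm).
The entire shell is enclosed: Q_enc = σ·4πR² = (-1.87×10^-5)·4π·(0.492)² = -5.688×10^-5 C.
Gauss's law: E·4πr² = Q_enc/ε₀.
E = k|Q_enc|/r² = (8.99×10^9)(5.688e-5)/(1.77)² = 1.63×10^5 N/C.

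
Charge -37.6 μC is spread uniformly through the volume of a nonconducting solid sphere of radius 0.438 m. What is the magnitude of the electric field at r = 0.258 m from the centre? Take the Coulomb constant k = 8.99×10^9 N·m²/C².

1.04×10^6 N/C

By spherical symmetry E is radial; choose a Gaussian sphere of radius r = 0.258 m (r < R).
Only the charge within r is enclosed: Q_enc = Q·(r/R)³ = (-37.6 μC)·(0.258 m/0.438 m)³ = -7.685×10^-6 C.
Applying ∮E·dA = Q_enc/ε₀ with Φ = E(4πr²):
E = k|Q_enc|/r² = (8.99×10^9)(7.685×10^-6)/(0.258)² = 1.04×10^6 N/C.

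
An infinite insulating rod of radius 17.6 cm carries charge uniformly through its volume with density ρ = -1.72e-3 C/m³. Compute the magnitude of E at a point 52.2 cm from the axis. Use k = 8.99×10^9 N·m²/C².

E = 5.77×10^6 N/C

By cylindrical symmetry E is radial; use a coaxial Gaussian cylinder of radius 52.2 cm and length L (r > 17.6 cm, full cross-section enclosed).
λ_enc = ρ·πR² = (-1.72e-3)π(0.176)² = -1.674e-4 C/m.
By Gauss's law (flux through the curved wall only), E·2πrL = λ_enc L/ε₀.
E = 2k|λ_enc|/r = 2(8.99×10^9)(1.674×10^-4)/(0.522) = 5.77×10^6 N/C.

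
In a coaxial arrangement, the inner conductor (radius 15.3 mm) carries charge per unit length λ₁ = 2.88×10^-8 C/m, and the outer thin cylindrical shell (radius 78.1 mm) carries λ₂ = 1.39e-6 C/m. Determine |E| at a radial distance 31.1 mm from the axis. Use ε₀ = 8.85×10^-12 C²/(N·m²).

By cylindrical symmetry E is radial; use a coaxial Gaussian cylinder of radius 31.1 mm and length L (between the conductors, 15.3 mm < r < 78.1 mm).
Only the inner wire is enclosed; the outer shell contributes nothing inside itself. λ_enc = λ₁ = 2.88×10^-8 C/m.
Gauss's law: E·2πrL = λ_enc L/ε₀.
E = |λ_enc|/(2πε₀r) = (2.88×10^-8)/(2π·8.85×10^-12·0.0311) = 1.67×10^4 N/C.

|E| = 1.67×10^4 N/C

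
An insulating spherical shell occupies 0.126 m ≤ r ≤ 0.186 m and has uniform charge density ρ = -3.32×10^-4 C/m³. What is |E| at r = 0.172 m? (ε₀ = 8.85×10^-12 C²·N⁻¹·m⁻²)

Take a concentric spherical Gaussian surface of radius r = 0.172 m (within the shell material, 0.126 m < r < 0.186 m).
Only the shell between 0.126 m and r is enclosed: Q_enc = ρ·(4π/3)(r³ − a³) = (-3.32e-4)·(4π/3)·((0.172)³ − (0.126)³) = -4.295×10^-6 C.
Gauss's law: E·4πr² = Q_enc/ε₀.
E = |Q_enc|/(4πε₀r²) = (4.295×10^-6)/(4π·8.85×10^-12·(0.172)²) = 1.31e6 N/C.

|E| = 1.31×10^6 N/C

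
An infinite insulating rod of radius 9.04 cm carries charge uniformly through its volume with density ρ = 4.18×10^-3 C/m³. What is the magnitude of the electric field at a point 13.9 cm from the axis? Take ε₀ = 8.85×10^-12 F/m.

By cylindrical symmetry E is radial; use a coaxial Gaussian cylinder of radius 13.9 cm and length L (r > 9.04 cm, full cross-section enclosed).
λ_enc = ρ·πR² = (4.18×10^-3)π(0.0904)² = 1.073×10^-4 C/m.
Gauss's law: E·2πrL = λ_enc L/ε₀.
E = |λ_enc|/(2πε₀r) = (1.073×10^-4)/(2π·8.85×10^-12·0.139) = 1.39×10^7 N/C.

E = 1.39×10^7 N/C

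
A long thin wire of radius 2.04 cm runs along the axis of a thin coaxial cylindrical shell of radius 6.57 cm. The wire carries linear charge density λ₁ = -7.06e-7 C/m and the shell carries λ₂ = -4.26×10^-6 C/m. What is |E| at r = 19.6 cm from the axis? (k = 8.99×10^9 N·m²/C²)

Choose a coaxial cylinder of radius r = 19.6 cm (arbitrary length L) as the Gaussian surface (r > 6.57 cm, enclosing both).
λ_enc = λ₁ + λ₂ = (-7.06e-7) + (-4.26×10^-6) = -4.966×10^-6 C/m.
By Gauss's law (flux through the curved wall only), E·2πrL = λ_enc L/ε₀.
E = 2k|λ_enc|/r = 2(8.99×10^9)(4.966×10^-6)/(0.196) = 4.56e5 N/C.

E = 4.56×10^5 V/m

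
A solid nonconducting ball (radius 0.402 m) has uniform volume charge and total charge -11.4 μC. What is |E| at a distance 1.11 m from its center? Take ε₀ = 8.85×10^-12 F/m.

Symmetry ⇒ E = E(r) r̂. Gaussian sphere of radius r = 1.11 m (r > R, so the entire charge is enclosed).
Q_enc = -11.4 μC = -1.14×10^-5 C.
By Gauss's law, ∮E·dA = E·4πr² = Q_enc/ε₀.
E = |Q_enc|/(4πε₀r²) = (1.14e-5)/(4π·8.85×10^-12·(1.11)²) = 8.32×10^4 N/C.

|E| = 8.32×10^4 V/m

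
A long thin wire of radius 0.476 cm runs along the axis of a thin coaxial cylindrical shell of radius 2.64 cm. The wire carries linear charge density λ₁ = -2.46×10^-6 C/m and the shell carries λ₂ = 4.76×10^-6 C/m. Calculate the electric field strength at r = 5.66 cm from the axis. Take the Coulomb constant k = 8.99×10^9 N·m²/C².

E = 7.31e5 N/C

Coaxial Gaussian cylinder, radius r = 5.66 cm, length L (r > 2.64 cm, enclosing both).
λ_enc = λ₁ + λ₂ = (-2.46×10^-6) + (4.76e-6) = 2.30×10^-6 C/m.
Applying ∮E·dA = Q_enc/ε₀ with the end caps contributing no flux:
E = 2k|λ_enc|/r = 2(8.99×10^9)(2.30e-6)/(0.0566) = 7.31×10^5 N/C.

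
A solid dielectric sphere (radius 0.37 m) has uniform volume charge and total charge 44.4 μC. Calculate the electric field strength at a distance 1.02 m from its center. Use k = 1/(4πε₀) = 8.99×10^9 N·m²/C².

|E| = 3.84e5 N/C

Take a concentric spherical Gaussian surface of radius r = 1.02 m (r > R, so the entire charge is enclosed).
Q_enc = 44.4 μC = 4.44×10^-5 C.
Since E is radial and uniform over the Gaussian sphere, Φ = E·4πr² = Q_enc/ε₀.
E = k|Q_enc|/r² = (8.99×10^9)(4.44e-5)/(1.02)² = 3.84e5 N/C.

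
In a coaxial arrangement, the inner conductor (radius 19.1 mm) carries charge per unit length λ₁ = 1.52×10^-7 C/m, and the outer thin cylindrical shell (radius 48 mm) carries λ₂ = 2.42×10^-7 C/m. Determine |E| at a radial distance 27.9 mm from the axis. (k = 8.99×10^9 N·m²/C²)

E = 9.80e4 N/C

Coaxial Gaussian cylinder, radius r = 27.9 mm, length L (between the conductors, 19.1 mm < r < 48 mm).
The shell at 48 mm lies outside the Gaussian surface, so λ_enc = λ₁ = 1.52e-7 C/m.
By Gauss's law (flux through the curved wall only), E·2πrL = λ_enc L/ε₀.
E = 2k|λ_enc|/r = 2(8.99×10^9)(1.52e-7)/(0.0279) = 9.80×10^4 N/C.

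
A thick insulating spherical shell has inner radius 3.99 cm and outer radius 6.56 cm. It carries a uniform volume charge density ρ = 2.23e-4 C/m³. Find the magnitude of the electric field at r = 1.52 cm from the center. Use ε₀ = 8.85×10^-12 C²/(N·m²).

Use a concentric Gaussian sphere at r = 1.52 cm (r < 3.99 cm, inside the empty cavity).
Q_enc = 0 (all charge lies at larger r); Gauss's law gives E = 0.

E = 0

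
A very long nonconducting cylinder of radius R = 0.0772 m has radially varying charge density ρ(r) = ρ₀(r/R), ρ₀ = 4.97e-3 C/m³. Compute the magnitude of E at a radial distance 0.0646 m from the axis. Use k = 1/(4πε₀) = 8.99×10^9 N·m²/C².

Take a coaxial cylindrical Gaussian surface of radius r = 0.0646 m and length L (r < R).
Integrating ρ over the cross-section to radius r: λ_enc = (2πρ₀/R) ∫₀^r r'^2 dr' = 2πρ₀ r^3/(3·R) = 3.635×10^-5 C/m.
Gauss's law: E·2πrL = λ_enc L/ε₀.
E = 2k|λ_enc|/r = 2(8.99×10^9)(3.635×10^-5)/(0.0646) = 1.01×10^7 N/C.

E = 1.01×10^7 N/C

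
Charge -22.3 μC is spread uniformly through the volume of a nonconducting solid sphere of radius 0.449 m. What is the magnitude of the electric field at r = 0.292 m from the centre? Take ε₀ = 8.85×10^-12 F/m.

|E| = 6.47×10^5 N/C

Use a concentric Gaussian sphere at r = 0.292 m (r < R).
Only the charge within r is enclosed: Q_enc = Q·(r/R)³ = (-22.3 μC)·(0.292 m/0.449 m)³ = -6.134×10^-6 C.
Since E is radial and uniform over the Gaussian sphere, Φ = E·4πr² = Q_enc/ε₀.
E = |Q_enc|/(4πε₀r²) = (6.134×10^-6)/(4π·8.85×10^-12·(0.292)²) = 6.47×10^5 N/C.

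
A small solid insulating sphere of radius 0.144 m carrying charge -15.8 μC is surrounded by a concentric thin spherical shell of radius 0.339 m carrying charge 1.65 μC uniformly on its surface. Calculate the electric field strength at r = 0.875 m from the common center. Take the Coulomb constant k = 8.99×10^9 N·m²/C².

|E| = 1.66e5 N/C

Symmetry ⇒ E = E(r) r̂. Gaussian sphere of radius r = 0.875 m (r > 0.339 m, enclosing both).
Q_enc = (-15.8 μC) + (1.65 μC) = -1.415×10^-5 C.
By Gauss's law, ∮E·dA = E·4πr² = Q_enc/ε₀.
E = k|Q_enc|/r² = (8.99×10^9)(1.415×10^-5)/(0.875)² = 1.66×10^5 N/C.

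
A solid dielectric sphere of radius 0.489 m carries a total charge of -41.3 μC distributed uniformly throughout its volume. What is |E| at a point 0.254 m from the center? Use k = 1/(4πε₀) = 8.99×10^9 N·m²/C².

E = 8.07×10^5 N/C

By spherical symmetry E is radial; choose a Gaussian sphere of radius r = 0.254 m (r < R).
For a uniform sphere the enclosed fraction is (r/R)³, so Q_enc = (-41.3 μC)(0.254/0.489)³ = -5.788×10^-6 C.
By Gauss's law, ∮E·dA = E·4πr² = Q_enc/ε₀.
E = k|Q_enc|/r² = (8.99×10^9)(5.788e-6)/(0.254)² = 8.07×10^5 N/C.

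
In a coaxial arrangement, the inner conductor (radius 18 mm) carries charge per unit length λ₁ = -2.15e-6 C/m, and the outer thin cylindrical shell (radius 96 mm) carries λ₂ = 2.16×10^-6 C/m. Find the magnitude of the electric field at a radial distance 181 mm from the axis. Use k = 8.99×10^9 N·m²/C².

Coaxial Gaussian cylinder, radius r = 181 mm, length L (r > 96 mm, enclosing both).
λ_enc = λ₁ + λ₂ = (-2.15×10^-6) + (2.16e-6) = 1.00×10^-8 C/m.
By Gauss's law (flux through the curved wall only), E·2πrL = λ_enc L/ε₀.
E = 2k|λ_enc|/r = 2(8.99×10^9)(1.00e-8)/(0.181) = 993 N/C.

E = 993 N/C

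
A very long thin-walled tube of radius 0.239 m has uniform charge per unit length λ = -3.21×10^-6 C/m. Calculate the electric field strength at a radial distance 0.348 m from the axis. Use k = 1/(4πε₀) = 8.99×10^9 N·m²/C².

Coaxial Gaussian cylinder, radius r = 0.348 m, length L (r > 0.239 m).
The full line charge is enclosed: λ_enc = -3.21×10^-6 C/m.
Gauss's law: E·2πrL = λ_enc L/ε₀.
E = 2k|λ_enc|/r = 2(8.99×10^9)(3.21e-6)/(0.348) = 1.66×10^5 N/C.

|E| = 1.66×10^5 V/m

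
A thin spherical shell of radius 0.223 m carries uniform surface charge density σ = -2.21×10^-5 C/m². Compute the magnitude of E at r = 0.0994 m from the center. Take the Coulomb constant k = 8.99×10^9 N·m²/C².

By spherical symmetry E is radial; choose a Gaussian sphere of radius r = 0.0994 m (inside the shell, r < 0.223 m).
No charge lies within this surface, so Q_enc = 0 and Gauss's law gives E·4πr² = 0 ⇒ E = 0.

E = 0 (no enclosed charge)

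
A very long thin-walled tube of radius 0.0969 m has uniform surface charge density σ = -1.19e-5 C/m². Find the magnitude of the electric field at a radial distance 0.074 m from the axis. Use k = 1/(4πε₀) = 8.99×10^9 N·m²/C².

E = 0 (no enclosed charge)

Take a coaxial cylindrical Gaussian surface of radius r = 0.074 m and length L (r < 0.0969 m, inside the shell).
No charge is enclosed, so Gauss's law gives E·2πrL = 0 ⇒ E = 0.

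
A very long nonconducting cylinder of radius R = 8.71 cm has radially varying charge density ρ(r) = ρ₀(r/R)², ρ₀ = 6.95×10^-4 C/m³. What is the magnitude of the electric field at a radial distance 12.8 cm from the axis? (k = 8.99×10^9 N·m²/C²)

E = 1.16e6 N/C

By cylindrical symmetry E is radial; use a coaxial Gaussian cylinder of radius 12.8 cm and length L (r > R, full charge per length enclosed).
λ_enc = 2π ∫₀^R ρ₀(r'/R)^2 r' dr' = 2πρ₀R²/4 = 8.282×10^-6 C/m.
By Gauss's law (flux through the curved wall only), E·2πrL = λ_enc L/ε₀.
E = 2k|λ_enc|/r = 2(8.99×10^9)(8.282e-6)/(0.128) = 1.16×10^6 N/C.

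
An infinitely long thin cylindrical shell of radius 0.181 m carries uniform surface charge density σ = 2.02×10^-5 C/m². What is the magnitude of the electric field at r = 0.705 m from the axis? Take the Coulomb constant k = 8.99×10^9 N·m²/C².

Take a coaxial cylindrical Gaussian surface of radius r = 0.705 m and length L (r > 0.181 m).
The whole shell is enclosed: λ_enc = σ·2πR = (2.02×10^-5)·2π·(0.181) = 2.297×10^-5 C/m.
Applying ∮E·dA = Q_enc/ε₀ with the end caps contributing no flux:
E = 2k|λ_enc|/r = 2(8.99×10^9)(2.297×10^-5)/(0.705) = 5.86×10^5 N/C.

5.86×10^5 V/m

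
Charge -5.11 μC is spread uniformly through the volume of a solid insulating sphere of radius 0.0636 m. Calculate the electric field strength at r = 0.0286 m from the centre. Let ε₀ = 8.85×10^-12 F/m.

E = 5.11×10^6 N/C

Symmetry ⇒ E = E(r) r̂. Gaussian sphere of radius r = 0.0286 m (r < R).
For a uniform sphere the enclosed fraction is (r/R)³, so Q_enc = (-5.11 μC)(0.0286/0.0636)³ = -4.647×10^-7 C.
By Gauss's law, ∮E·dA = E·4πr² = Q_enc/ε₀.
E = |Q_enc|/(4πε₀r²) = (4.647×10^-7)/(4π·8.85×10^-12·(0.0286)²) = 5.11e6 N/C.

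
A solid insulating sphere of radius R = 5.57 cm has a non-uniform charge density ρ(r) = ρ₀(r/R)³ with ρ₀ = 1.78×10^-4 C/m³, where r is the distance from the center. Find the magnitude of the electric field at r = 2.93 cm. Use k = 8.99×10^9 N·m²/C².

Symmetry ⇒ E = E(r) r̂. Gaussian sphere of radius r = 2.93 cm (r < R).
Integrate the density: Q_enc = 4π ∫₀^r ρ₀(r'/R)^3 r'² dr' = 4πρ₀ r^6/(6·R³) = 1.365×10^-9 C.
Applying ∮E·dA = Q_enc/ε₀ with Φ = E(4πr²):
E = k|Q_enc|/r² = (8.99×10^9)(1.365e-9)/(0.0293)² = 1.43×10^4 N/C.

1.43×10^4 V/m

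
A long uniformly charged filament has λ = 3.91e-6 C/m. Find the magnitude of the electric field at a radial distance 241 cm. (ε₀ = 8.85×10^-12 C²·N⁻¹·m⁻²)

|E| = 2.92×10^4 N/C

Choose a coaxial cylinder of radius r = 241 cm (arbitrary length L) as the Gaussian surface.
Q_enc = λL, so λ_enc = 3.91e-6 C/m.
Applying ∮E·dA = Q_enc/ε₀ with the end caps contributing no flux:
E = |λ_enc|/(2πε₀r) = (3.91×10^-6)/(2π·8.85×10^-12·2.41) = 2.92×10^4 N/C.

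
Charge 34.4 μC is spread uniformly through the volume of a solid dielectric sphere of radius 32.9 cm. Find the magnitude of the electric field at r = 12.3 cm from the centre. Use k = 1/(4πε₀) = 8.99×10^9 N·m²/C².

E ≈ 1.07×10^6 N/C

Take a concentric spherical Gaussian surface of radius r = 12.3 cm (r < R).
Only the charge within r is enclosed: Q_enc = Q·(r/R)³ = (34.4 μC)·(12.3 cm/32.9 cm)³ = 1.798×10^-6 C.
Gauss's law: E·4πr² = Q_enc/ε₀.
E = k|Q_enc|/r² = (8.99×10^9)(1.798×10^-6)/(0.123)² = 1.07×10^6 N/C.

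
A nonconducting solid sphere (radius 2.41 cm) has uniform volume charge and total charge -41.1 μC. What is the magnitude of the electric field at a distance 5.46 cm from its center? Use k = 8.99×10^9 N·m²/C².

|E| ≈ 1.24e8 N/C

Symmetry ⇒ E = E(r) r̂. Gaussian sphere of radius r = 5.46 cm (r > R, so the entire charge is enclosed).
Q_enc = -41.1 μC = -4.11e-5 C.
Applying ∮E·dA = Q_enc/ε₀ with Φ = E(4πr²):
E = k|Q_enc|/r² = (8.99×10^9)(4.11×10^-5)/(0.0546)² = 1.24e8 N/C.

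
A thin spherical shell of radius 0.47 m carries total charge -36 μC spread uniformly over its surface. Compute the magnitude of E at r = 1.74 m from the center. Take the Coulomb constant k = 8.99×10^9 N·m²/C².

E = 1.07×10^5 V/m

By spherical symmetry E is radial; choose a Gaussian sphere of radius r = 1.74 m (r > 0.47 m).
The entire shell is enclosed: Q_enc = -3.60e-5 C.
Gauss's law: E·4πr² = Q_enc/ε₀.
E = k|Q_enc|/r² = (8.99×10^9)(3.60e-5)/(1.74)² = 1.07×10^5 N/C.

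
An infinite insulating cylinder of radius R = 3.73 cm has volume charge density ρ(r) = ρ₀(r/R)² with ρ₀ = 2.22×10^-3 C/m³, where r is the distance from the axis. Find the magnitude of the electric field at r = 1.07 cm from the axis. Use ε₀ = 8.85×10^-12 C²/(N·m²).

|E| ≈ 5.52×10^4 N/C

Coaxial Gaussian cylinder, radius r = 1.07 cm, length L (r < R).
λ_enc = ∫₀^r ρ(r')·2πr' dr' = (2πρ₀/R²)·r^4/4 = 3.285e-8 C/m.
Applying ∮E·dA = Q_enc/ε₀ with the end caps contributing no flux:
E = |λ_enc|/(2πε₀r) = (3.285×10^-8)/(2π·8.85×10^-12·0.0107) = 5.52e4 N/C.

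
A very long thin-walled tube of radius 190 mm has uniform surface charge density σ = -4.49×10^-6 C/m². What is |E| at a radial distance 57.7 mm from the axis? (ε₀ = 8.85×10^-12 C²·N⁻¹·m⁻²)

Take a coaxial cylindrical Gaussian surface of radius r = 57.7 mm and length L (r < 190 mm, inside the shell).
No charge is enclosed, so Gauss's law gives E·2πrL = 0 ⇒ E = 0.

E = 0 (no enclosed charge)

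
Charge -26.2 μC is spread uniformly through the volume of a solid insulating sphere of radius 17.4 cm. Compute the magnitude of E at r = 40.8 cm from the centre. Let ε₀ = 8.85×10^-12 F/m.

E = 1.42e6 V/m

By spherical symmetry E is radial; choose a Gaussian sphere of radius r = 40.8 cm (r > R, so the entire charge is enclosed).
Q_enc = -26.2 μC = -2.62×10^-5 C.
By Gauss's law, ∮E·dA = E·4πr² = Q_enc/ε₀.
E = |Q_enc|/(4πε₀r²) = (2.62×10^-5)/(4π·8.85×10^-12·(0.408)²) = 1.42×10^6 N/C.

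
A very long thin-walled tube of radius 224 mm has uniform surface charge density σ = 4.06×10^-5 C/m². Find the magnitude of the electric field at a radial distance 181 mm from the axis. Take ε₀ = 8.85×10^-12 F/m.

Coaxial Gaussian cylinder, radius r = 181 mm, length L (r < 224 mm, inside the shell).
No charge is enclosed, so Gauss's law gives E·2πrL = 0 ⇒ E = 0.

E = 0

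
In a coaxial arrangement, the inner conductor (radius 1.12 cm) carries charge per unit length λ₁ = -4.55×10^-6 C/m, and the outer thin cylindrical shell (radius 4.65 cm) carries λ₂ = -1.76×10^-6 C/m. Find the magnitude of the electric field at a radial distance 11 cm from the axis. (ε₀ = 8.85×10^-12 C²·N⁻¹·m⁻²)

By cylindrical symmetry E is radial; use a coaxial Gaussian cylinder of radius 11 cm and length L (r > 4.65 cm, enclosing both).
λ_enc = λ₁ + λ₂ = (-4.55×10^-6) + (-1.76×10^-6) = -6.31×10^-6 C/m.
Applying ∮E·dA = Q_enc/ε₀ with the end caps contributing no flux:
E = |λ_enc|/(2πε₀r) = (6.31×10^-6)/(2π·8.85×10^-12·0.11) = 1.03×10^6 N/C.

E ≈ 1.03×10^6 N/C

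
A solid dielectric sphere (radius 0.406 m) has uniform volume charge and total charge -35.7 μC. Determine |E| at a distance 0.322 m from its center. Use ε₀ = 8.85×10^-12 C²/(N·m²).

|E| ≈ 1.54e6 N/C

By spherical symmetry E is radial; choose a Gaussian sphere of radius r = 0.322 m (r < R).
For a uniform sphere the enclosed fraction is (r/R)³, so Q_enc = (-35.7 μC)(0.322/0.406)³ = -1.781e-5 C.
Gauss's law: E·4πr² = Q_enc/ε₀.
E = |Q_enc|/(4πε₀r²) = (1.781e-5)/(4π·8.85×10^-12·(0.322)²) = 1.54×10^6 N/C.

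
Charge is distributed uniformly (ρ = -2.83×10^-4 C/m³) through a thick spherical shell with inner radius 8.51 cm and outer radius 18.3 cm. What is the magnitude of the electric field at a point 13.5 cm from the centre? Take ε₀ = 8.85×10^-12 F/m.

Symmetry ⇒ E = E(r) r̂. Gaussian sphere of radius r = 13.5 cm (within the shell material, 8.51 cm < r < 18.3 cm).
Enclosed charge is the volume from a to r: Q_enc = (4π/3)ρ(r³ − a³) = -2.186e-6 C.
Since E is radial and uniform over the Gaussian sphere, Φ = E·4πr² = Q_enc/ε₀.
E = |Q_enc|/(4πε₀r²) = (2.186×10^-6)/(4π·8.85×10^-12·(0.135)²) = 1.08×10^6 N/C.

|E| = 1.08e6 V/m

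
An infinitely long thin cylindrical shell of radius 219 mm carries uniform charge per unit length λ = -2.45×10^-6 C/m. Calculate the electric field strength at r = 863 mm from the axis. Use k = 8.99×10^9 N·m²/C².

E ≈ 5.10e4 N/C

Choose a coaxial cylinder of radius r = 863 mm (arbitrary length L) as the Gaussian surface (r > 219 mm).
The full line charge is enclosed: λ_enc = -2.45×10^-6 C/m.
By Gauss's law (flux through the curved wall only), E·2πrL = λ_enc L/ε₀.
E = 2k|λ_enc|/r = 2(8.99×10^9)(2.45×10^-6)/(0.863) = 5.10e4 N/C.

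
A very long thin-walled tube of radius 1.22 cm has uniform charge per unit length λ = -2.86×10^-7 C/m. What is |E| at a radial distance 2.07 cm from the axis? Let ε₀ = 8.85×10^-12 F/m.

|E| = 2.48e5 N/C

Choose a coaxial cylinder of radius r = 2.07 cm (arbitrary length L) as the Gaussian surface (r > 1.22 cm).
The full line charge is enclosed: λ_enc = -2.86×10^-7 C/m.
Gauss's law: E·2πrL = λ_enc L/ε₀.
E = |λ_enc|/(2πε₀r) = (2.86e-7)/(2π·8.85×10^-12·0.0207) = 2.48e5 N/C.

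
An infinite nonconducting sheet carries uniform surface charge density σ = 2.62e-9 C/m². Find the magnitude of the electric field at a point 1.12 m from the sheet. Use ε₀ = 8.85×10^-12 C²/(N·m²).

E = 148 N/C

By planar symmetry E is perpendicular to the sheet and uniform; use a Gaussian pillbox with flat faces of area A on each side of the sheet.
Flux Φ = 2EA and Q_enc = σA, so 2EA = σA/ε₀ ⇒ E = |σ|/(2ε₀), independent of distance.
E = |σ|/(2ε₀) = (2.62×10^-9)/(2·8.85×10^-12) = 148 N/C.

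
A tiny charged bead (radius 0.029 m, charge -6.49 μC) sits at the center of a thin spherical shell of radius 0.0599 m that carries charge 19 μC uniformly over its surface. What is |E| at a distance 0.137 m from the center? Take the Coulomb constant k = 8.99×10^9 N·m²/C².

|E| ≈ 5.99e6 N/C

Use a concentric Gaussian sphere at r = 0.137 m (r > 0.0599 m, enclosing both).
Q_enc = (-6.49 μC) + (19 μC) = 1.251×10^-5 C.
Since E is radial and uniform over the Gaussian sphere, Φ = E·4πr² = Q_enc/ε₀.
E = k|Q_enc|/r² = (8.99×10^9)(1.251e-5)/(0.137)² = 5.99×10^6 N/C.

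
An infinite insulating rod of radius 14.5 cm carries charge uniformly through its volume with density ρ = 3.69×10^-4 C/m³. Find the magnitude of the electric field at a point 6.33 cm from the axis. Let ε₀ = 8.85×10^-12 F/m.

Choose a coaxial cylinder of radius r = 6.33 cm (arbitrary length L) as the Gaussian surface (r < R).
Enclosed charge per unit length: λ_enc = ρ·πr² = (3.69e-4)π(0.0633)² = 4.645×10^-6 C/m.
By Gauss's law (flux through the curved wall only), E·2πrL = λ_enc L/ε₀.
E = |λ_enc|/(2πε₀r) = (4.645×10^-6)/(2π·8.85×10^-12·0.0633) = 1.32×10^6 N/C.

1.32e6 N/C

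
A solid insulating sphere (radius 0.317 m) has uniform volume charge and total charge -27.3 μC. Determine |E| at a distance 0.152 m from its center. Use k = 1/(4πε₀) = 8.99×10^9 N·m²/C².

Take a concentric spherical Gaussian surface of radius r = 0.152 m (r < R).
For a uniform sphere the enclosed fraction is (r/R)³, so Q_enc = (-27.3 μC)(0.152/0.317)³ = -3.01×10^-6 C.
Applying ∮E·dA = Q_enc/ε₀ with Φ = E(4πr²):
E = k|Q_enc|/r² = (8.99×10^9)(3.01×10^-6)/(0.152)² = 1.17e6 N/C.

|E| ≈ 1.17e6 N/C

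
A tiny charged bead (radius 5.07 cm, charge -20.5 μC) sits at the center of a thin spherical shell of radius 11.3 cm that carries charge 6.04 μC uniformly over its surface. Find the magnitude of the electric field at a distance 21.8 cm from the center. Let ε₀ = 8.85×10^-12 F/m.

E = 2.74×10^6 N/C

Take a concentric spherical Gaussian surface of radius r = 21.8 cm (r > 11.3 cm, enclosing both).
Q_enc = (-20.5 μC) + (6.04 μC) = -1.446×10^-5 C.
Applying ∮E·dA = Q_enc/ε₀ with Φ = E(4πr²):
E = |Q_enc|/(4πε₀r²) = (1.446e-5)/(4π·8.85×10^-12·(0.218)²) = 2.74×10^6 N/C.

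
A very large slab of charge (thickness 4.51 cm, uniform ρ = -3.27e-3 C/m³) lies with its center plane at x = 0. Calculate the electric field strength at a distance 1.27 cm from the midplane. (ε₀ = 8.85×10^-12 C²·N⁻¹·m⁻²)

|E| ≈ 4.69×10^6 V/m

By symmetry E is perpendicular to the slab. A Gaussian pillbox from −1.27 cm to +1.27 cm (face area A) lies entirely within the slab.
Q_enc = ρ·(2x)·A and flux = 2EA, so 2EA = 2ρxA/ε₀ ⇒ E = |ρ|x/ε₀.
E = (3.27×10^-3)(0.0127)/(8.85×10^-12) = 4.69×10^6 N/C.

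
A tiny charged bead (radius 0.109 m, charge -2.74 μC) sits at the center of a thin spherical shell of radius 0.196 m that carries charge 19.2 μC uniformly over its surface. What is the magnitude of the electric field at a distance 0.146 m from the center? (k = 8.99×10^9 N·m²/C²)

|E| ≈ 1.16e6 V/m

Take a concentric spherical Gaussian surface of radius r = 0.146 m (between the bodies, 0.109 m < r < 0.196 m).
Only the inner charge is enclosed; the outer shell contributes nothing inside itself. Q_enc = -2.74 μC = -2.74×10^-6 C.
Gauss's law: E·4πr² = Q_enc/ε₀.
E = k|Q_enc|/r² = (8.99×10^9)(2.74×10^-6)/(0.146)² = 1.16×10^6 N/C.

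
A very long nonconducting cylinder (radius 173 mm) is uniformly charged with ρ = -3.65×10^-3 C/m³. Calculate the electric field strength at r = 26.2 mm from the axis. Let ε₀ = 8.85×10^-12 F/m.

Choose a coaxial cylinder of radius r = 26.2 mm (arbitrary length L) as the Gaussian surface (r < R).
Enclosed charge per unit length: λ_enc = ρ·πr² = (-3.65e-3)π(0.0262)² = -7.871×10^-6 C/m.
Applying ∮E·dA = Q_enc/ε₀ with the end caps contributing no flux:
E = |λ_enc|/(2πε₀r) = (7.871×10^-6)/(2π·8.85×10^-12·0.0262) = 5.40×10^6 N/C.

5.40e6 V/m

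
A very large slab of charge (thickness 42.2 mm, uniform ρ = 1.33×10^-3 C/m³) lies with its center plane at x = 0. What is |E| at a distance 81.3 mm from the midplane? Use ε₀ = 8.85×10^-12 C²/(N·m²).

E ≈ 3.17×10^6 V/m

The point |x| = 81.3 mm lies outside the slab (half-thickness 0.0211 m). A symmetric pillbox spanning the full slab encloses Q_enc = ρ·d·A.
Flux = 2EA ⇒ E = |ρ|d/(2ε₀), independent of distance outside.
E = (1.33×10^-3)(0.0422)/(2·8.85×10^-12) = 3.17e6 N/C.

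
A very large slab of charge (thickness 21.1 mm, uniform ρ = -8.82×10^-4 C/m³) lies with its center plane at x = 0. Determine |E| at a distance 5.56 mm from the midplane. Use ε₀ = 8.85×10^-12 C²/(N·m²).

5.54e5 N/C

By symmetry E is perpendicular to the slab. A Gaussian pillbox from −5.56 mm to +5.56 mm (face area A) lies entirely within the slab.
Q_enc = ρ·(2x)·A and flux = 2EA, so 2EA = 2ρxA/ε₀ ⇒ E = |ρ|x/ε₀.
E = (8.82×10^-4)(0.00556)/(8.85×10^-12) = 5.54×10^5 N/C.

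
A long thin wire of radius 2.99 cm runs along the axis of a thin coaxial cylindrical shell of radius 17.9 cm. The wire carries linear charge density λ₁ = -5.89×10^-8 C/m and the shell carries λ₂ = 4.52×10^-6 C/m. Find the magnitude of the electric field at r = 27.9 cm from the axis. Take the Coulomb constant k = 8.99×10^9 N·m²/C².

|E| ≈ 2.87×10^5 V/m

Coaxial Gaussian cylinder, radius r = 27.9 cm, length L (r > 17.9 cm, enclosing both).
λ_enc = λ₁ + λ₂ = (-5.89e-8) + (4.52e-6) = 4.461e-6 C/m.
Applying ∮E·dA = Q_enc/ε₀ with the end caps contributing no flux:
E = 2k|λ_enc|/r = 2(8.99×10^9)(4.461×10^-6)/(0.279) = 2.87×10^5 N/C.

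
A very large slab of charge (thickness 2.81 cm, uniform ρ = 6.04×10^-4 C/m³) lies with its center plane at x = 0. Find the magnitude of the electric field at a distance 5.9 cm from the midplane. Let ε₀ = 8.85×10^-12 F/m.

E ≈ 9.59e5 N/C

The point |x| = 5.9 cm lies outside the slab (half-thickness 0.01405 m). A symmetric pillbox spanning the full slab encloses Q_enc = ρ·d·A.
Flux = 2EA ⇒ E = |ρ|d/(2ε₀), independent of distance outside.
E = (6.04e-4)(0.0281)/(2·8.85×10^-12) = 9.59×10^5 N/C.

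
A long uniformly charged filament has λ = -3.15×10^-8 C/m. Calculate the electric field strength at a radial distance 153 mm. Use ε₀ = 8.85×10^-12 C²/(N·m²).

3.70×10^3 N/C

Choose a coaxial cylinder of radius r = 153 mm (arbitrary length L) as the Gaussian surface.
Q_enc = λL, so λ_enc = -3.15×10^-8 C/m.
Applying ∮E·dA = Q_enc/ε₀ with the end caps contributing no flux:
E = |λ_enc|/(2πε₀r) = (3.15×10^-8)/(2π·8.85×10^-12·0.153) = 3.70×10^3 N/C.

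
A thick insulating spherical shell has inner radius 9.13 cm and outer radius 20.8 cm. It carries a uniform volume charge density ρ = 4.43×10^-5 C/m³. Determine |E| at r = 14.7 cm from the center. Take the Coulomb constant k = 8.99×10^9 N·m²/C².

Symmetry ⇒ E = E(r) r̂. Gaussian sphere of radius r = 14.7 cm (within the shell material, 9.13 cm < r < 20.8 cm).
Enclosed charge is the volume from a to r: Q_enc = (4π/3)ρ(r³ − a³) = 4.482e-7 C.
By Gauss's law, ∮E·dA = E·4πr² = Q_enc/ε₀.
E = k|Q_enc|/r² = (8.99×10^9)(4.482e-7)/(0.147)² = 1.86×10^5 N/C.

E = 1.86e5 N/C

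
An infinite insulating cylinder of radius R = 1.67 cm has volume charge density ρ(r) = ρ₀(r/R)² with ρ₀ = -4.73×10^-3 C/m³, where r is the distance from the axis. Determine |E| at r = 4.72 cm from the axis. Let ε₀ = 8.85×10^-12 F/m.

Coaxial Gaussian cylinder, radius r = 4.72 cm, length L (r > R, full charge per length enclosed).
λ_enc = 2π ∫₀^R ρ₀(r'/R)^2 r' dr' = 2πρ₀R²/4 = -2.072e-6 C/m.
Gauss's law: E·2πrL = λ_enc L/ε₀.
E = |λ_enc|/(2πε₀r) = (2.072e-6)/(2π·8.85×10^-12·0.0472) = 7.89e5 N/C.

|E| ≈ 7.89×10^5 V/m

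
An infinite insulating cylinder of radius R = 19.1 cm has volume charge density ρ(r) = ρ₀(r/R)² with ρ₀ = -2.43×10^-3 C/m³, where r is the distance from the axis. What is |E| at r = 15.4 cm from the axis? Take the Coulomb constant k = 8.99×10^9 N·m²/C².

|E| = 6.87e6 N/C

By cylindrical symmetry E is radial; use a coaxial Gaussian cylinder of radius 15.4 cm and length L (r < R).
Integrating ρ over the cross-section to radius r: λ_enc = (2πρ₀/R²) ∫₀^r r'^3 dr' = 2πρ₀ r^4/(4·R²) = -5.885e-5 C/m.
By Gauss's law (flux through the curved wall only), E·2πrL = λ_enc L/ε₀.
E = 2k|λ_enc|/r = 2(8.99×10^9)(5.885e-5)/(0.154) = 6.87e6 N/C.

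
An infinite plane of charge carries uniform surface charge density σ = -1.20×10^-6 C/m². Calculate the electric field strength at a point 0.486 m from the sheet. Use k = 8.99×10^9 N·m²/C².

Choose a cylindrical pillbox piercing the sheet, end faces (area A) parallel to it.
Flux Φ = 2EA and Q_enc = σA, so 2EA = σA/ε₀ ⇒ E = |σ|/(2ε₀), independent of distance.
E = 2πk|σ| = 2π(8.99×10^9)(1.20×10^-6) = 6.78×10^4 N/C.

|E| ≈ 6.78×10^4 N/C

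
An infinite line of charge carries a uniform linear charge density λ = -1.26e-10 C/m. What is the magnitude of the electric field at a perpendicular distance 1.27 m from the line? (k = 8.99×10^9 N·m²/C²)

Take a coaxial cylindrical Gaussian surface of radius r = 1.27 m and length L.
Q_enc = λL, so λ_enc = -1.26×10^-10 C/m.
By Gauss's law (flux through the curved wall only), E·2πrL = λ_enc L/ε₀.
E = 2k|λ_enc|/r = 2(8.99×10^9)(1.26×10^-10)/(1.27) = 1.78 N/C.

|E| = 1.78 V/m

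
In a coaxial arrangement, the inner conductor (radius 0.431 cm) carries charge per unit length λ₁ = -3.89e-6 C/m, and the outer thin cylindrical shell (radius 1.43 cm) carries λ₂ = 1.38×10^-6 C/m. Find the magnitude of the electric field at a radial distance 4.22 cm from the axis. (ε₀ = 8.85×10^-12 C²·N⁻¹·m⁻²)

1.07e6 N/C

Choose a coaxial cylinder of radius r = 4.22 cm (arbitrary length L) as the Gaussian surface (r > 1.43 cm, enclosing both).
λ_enc = λ₁ + λ₂ = (-3.89×10^-6) + (1.38×10^-6) = -2.51e-6 C/m.
Applying ∮E·dA = Q_enc/ε₀ with the end caps contributing no flux:
E = |λ_enc|/(2πε₀r) = (2.51e-6)/(2π·8.85×10^-12·0.0422) = 1.07×10^6 N/C.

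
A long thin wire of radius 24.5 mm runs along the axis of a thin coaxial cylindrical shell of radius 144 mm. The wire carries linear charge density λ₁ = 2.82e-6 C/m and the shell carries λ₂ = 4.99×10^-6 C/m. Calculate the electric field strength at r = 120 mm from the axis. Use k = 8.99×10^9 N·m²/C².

E = 4.23e5 N/C

Coaxial Gaussian cylinder, radius r = 120 mm, length L (between the conductors, 24.5 mm < r < 144 mm).
Only the inner wire is enclosed; the outer shell contributes nothing inside itself. λ_enc = λ₁ = 2.82×10^-6 C/m.
Since E is radial and uniform over the curved surface, Φ = E·2πrL = Q_enc/ε₀ = λ_enc L/ε₀.
E = 2k|λ_enc|/r = 2(8.99×10^9)(2.82×10^-6)/(0.12) = 4.23×10^5 N/C.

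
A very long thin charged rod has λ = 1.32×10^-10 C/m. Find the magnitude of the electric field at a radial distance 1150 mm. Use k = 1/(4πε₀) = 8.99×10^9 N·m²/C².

E = 2.06 V/m

Coaxial Gaussian cylinder, radius r = 1150 mm, length L.
Q_enc = λL, so λ_enc = 1.32×10^-10 C/m.
Gauss's law: E·2πrL = λ_enc L/ε₀.
E = 2k|λ_enc|/r = 2(8.99×10^9)(1.32×10^-10)/(1.15) = 2.06 N/C.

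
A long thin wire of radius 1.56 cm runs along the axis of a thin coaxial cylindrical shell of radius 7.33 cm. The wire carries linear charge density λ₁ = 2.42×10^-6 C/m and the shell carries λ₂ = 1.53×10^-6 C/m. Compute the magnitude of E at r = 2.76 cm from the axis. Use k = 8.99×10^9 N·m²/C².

By cylindrical symmetry E is radial; use a coaxial Gaussian cylinder of radius 2.76 cm and length L (between the conductors, 1.56 cm < r < 7.33 cm).
The shell at 7.33 cm lies outside the Gaussian surface, so λ_enc = λ₁ = 2.42×10^-6 C/m.
By Gauss's law (flux through the curved wall only), E·2πrL = λ_enc L/ε₀.
E = 2k|λ_enc|/r = 2(8.99×10^9)(2.42e-6)/(0.0276) = 1.58×10^6 N/C.

1.58e6 N/C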